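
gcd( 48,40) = 8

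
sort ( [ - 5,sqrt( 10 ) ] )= [ - 5,sqrt(10 ) ]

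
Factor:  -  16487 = - 16487^1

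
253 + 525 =778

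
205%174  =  31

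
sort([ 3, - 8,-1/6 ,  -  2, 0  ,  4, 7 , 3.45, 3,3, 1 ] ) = [ - 8, - 2, - 1/6,0,1,3,3 , 3,3.45, 4, 7 ] 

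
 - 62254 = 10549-72803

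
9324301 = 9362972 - 38671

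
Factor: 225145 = 5^1*37^1*1217^1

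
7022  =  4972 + 2050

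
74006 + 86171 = 160177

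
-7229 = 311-7540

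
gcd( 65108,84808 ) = 4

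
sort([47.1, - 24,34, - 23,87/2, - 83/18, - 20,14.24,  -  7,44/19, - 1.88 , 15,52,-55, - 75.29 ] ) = [-75.29, - 55 , - 24, - 23, - 20, - 7,-83/18, - 1.88, 44/19, 14.24,15,34, 87/2,47.1, 52]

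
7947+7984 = 15931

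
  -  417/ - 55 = 417/55 =7.58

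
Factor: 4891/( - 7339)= -41^ ( - 1) * 67^1*73^1*179^(-1)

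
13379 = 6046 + 7333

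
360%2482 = 360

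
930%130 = 20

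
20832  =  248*84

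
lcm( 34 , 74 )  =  1258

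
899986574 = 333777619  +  566208955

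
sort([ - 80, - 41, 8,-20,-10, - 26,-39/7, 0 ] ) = [  -  80, -41, - 26 , - 20,-10, -39/7,0,8] 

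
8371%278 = 31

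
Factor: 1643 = 31^1*53^1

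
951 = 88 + 863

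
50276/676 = 74  +  63/169 = 74.37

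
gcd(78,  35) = 1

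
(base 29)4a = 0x7E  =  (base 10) 126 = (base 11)105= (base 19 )6c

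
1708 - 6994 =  - 5286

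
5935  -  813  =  5122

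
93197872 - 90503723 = 2694149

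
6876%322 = 114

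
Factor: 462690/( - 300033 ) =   -  2^1 * 5^1*17^(-1)*37^ (  -  1 )*97^1  =  - 970/629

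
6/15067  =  6/15067 =0.00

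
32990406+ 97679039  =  130669445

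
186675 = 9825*19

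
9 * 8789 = 79101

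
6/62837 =6/62837 = 0.00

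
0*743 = 0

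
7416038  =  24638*301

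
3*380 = 1140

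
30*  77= 2310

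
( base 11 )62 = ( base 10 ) 68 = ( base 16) 44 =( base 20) 38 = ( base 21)35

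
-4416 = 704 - 5120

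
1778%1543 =235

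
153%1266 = 153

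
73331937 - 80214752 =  - 6882815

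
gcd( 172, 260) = 4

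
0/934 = 0 = 0.00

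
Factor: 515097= 3^2 * 11^3*43^1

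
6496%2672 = 1152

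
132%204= 132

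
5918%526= 132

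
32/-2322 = -1 + 1145/1161 = - 0.01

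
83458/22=41729/11 = 3793.55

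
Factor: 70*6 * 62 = 2^3 * 3^1 * 5^1*7^1*31^1 = 26040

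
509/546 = 509/546 = 0.93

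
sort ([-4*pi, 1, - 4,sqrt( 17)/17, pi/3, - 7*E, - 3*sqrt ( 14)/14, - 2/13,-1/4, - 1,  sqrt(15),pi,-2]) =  [-7*E, - 4*pi, - 4, - 2,  -  1, - 3 * sqrt(14) /14, - 1/4 , - 2/13,  sqrt(17)/17 , 1, pi/3 , pi,sqrt(15)]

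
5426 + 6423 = 11849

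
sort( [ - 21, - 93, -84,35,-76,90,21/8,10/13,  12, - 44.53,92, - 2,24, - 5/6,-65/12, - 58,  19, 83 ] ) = [-93,  -  84,  -  76, - 58,-44.53,  -  21, - 65/12, - 2,  -  5/6 , 10/13  ,  21/8, 12,19,24  ,  35,83, 90,92 ]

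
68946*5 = 344730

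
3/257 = 3/257 = 0.01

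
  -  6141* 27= -165807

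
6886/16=430+3/8  =  430.38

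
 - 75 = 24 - 99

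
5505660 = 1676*3285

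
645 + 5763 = 6408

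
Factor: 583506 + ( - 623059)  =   - 39553= - 37^1*1069^1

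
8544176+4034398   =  12578574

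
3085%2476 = 609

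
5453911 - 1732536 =3721375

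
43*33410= 1436630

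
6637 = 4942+1695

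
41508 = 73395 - 31887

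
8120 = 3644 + 4476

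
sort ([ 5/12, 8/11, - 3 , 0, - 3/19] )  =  [ - 3, - 3/19,0 , 5/12, 8/11 ]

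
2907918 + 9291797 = 12199715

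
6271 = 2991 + 3280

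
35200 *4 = 140800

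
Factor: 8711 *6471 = 56368881 = 3^2 * 31^1*281^1*  719^1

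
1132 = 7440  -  6308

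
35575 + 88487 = 124062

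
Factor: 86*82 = 7052 = 2^2*41^1*43^1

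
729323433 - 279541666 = 449781767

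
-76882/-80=961  +  1/40  =  961.02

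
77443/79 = 980+23/79 = 980.29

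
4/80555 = 4/80555 = 0.00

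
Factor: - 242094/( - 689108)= 121047/344554 = 2^( - 1)*3^1* 7^( - 1) * 157^1 * 257^1*24611^ ( - 1)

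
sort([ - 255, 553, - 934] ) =[ - 934,  -  255, 553] 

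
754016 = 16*47126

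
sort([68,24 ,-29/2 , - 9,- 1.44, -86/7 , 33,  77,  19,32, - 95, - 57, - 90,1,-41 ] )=[ - 95, -90,-57, - 41, - 29/2,-86/7, - 9, - 1.44,  1,19, 24,32, 33, 68 , 77 ] 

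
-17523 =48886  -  66409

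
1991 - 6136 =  - 4145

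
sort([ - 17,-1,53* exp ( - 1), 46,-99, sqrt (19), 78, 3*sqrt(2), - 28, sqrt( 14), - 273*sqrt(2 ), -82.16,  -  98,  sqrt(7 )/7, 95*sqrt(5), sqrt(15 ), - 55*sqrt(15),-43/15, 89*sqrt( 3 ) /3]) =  [ - 273*sqrt( 2),- 55*sqrt(15),  -  99, -98, - 82.16, - 28 ,-17,- 43/15, - 1, sqrt(7 )/7,sqrt(14),sqrt( 15),3 * sqrt( 2 ), sqrt( 19 ), 53*exp( - 1), 46, 89*sqrt( 3)/3, 78, 95*sqrt(5 ) ] 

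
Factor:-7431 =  - 3^1*2477^1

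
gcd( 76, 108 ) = 4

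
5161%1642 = 235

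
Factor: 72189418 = 2^1*7^1 * 67^1*76961^1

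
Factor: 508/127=4=2^2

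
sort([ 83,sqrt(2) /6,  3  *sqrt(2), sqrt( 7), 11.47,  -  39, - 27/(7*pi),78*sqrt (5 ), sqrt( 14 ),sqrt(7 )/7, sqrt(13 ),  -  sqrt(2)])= [ - 39, - sqrt(2 ),-27/ ( 7*pi), sqrt(2)/6 , sqrt ( 7 ) /7, sqrt( 7 ), sqrt ( 13 ), sqrt(14),3*sqrt(2), 11.47,83, 78*sqrt( 5)]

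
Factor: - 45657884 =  - 2^2 *11414471^1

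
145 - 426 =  - 281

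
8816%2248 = 2072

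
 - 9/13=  - 9/13 = - 0.69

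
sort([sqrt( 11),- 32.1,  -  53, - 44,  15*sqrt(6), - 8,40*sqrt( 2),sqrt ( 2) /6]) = [- 53, - 44, - 32.1, - 8 , sqrt(2)/6,sqrt( 11 ),  15*sqrt( 6), 40*sqrt ( 2)] 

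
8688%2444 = 1356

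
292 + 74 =366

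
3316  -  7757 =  - 4441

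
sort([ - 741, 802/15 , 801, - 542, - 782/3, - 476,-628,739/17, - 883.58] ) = [ - 883.58, - 741, - 628, - 542, - 476, - 782/3,  739/17, 802/15,  801] 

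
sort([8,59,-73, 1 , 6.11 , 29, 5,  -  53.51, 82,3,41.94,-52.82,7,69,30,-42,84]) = [ - 73,  -  53.51 ,-52.82,- 42,1,3,5,6.11,7,8, 29,30,41.94,59,69,  82,84]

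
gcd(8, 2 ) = 2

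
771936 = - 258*( - 2992)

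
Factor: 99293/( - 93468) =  - 2^( - 2 )*3^( - 1)*31^1*3203^1*7789^( - 1 ) 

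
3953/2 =3953/2 = 1976.50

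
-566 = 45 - 611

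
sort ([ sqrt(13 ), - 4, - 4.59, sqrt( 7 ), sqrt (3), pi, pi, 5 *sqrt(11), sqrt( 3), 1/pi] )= [ -4.59,-4, 1/pi, sqrt (3) , sqrt(3), sqrt( 7 ),pi, pi, sqrt( 13),  5*sqrt(11)]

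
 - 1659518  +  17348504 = 15688986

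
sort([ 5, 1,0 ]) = [ 0, 1,5 ]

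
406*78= 31668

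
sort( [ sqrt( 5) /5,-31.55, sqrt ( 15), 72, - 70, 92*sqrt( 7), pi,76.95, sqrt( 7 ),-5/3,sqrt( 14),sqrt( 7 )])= [ - 70, - 31.55,-5/3, sqrt(5) /5, sqrt( 7), sqrt( 7 ), pi, sqrt( 14),sqrt(15),72,76.95, 92 * sqrt( 7)] 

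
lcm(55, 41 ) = 2255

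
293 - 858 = -565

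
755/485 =151/97 = 1.56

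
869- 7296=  - 6427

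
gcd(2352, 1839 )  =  3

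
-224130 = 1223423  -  1447553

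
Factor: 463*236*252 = 2^4*3^2*7^1*59^1*463^1 =27535536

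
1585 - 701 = 884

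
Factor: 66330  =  2^1*3^2*5^1 * 11^1*67^1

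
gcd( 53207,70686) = 77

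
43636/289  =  43636/289 = 150.99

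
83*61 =5063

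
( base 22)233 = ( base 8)2015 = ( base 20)2BH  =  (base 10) 1037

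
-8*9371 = - 74968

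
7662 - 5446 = 2216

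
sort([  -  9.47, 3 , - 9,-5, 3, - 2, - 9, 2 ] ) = [ - 9.47,-9 ,  -  9, - 5, - 2, 2, 3, 3]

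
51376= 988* 52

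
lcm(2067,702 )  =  37206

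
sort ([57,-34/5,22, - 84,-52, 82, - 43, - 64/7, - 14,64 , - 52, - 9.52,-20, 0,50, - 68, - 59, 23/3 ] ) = [ - 84, - 68, - 59,-52, - 52, - 43, - 20, - 14, - 9.52, - 64/7, - 34/5,0  ,  23/3,22, 50,  57, 64,82 ]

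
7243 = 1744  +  5499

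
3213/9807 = 153/467 = 0.33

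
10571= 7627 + 2944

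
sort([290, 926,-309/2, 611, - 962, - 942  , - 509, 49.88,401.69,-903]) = [-962,- 942, - 903, -509, - 309/2, 49.88 , 290, 401.69,611,926 ]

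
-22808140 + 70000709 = 47192569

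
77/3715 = 77/3715 = 0.02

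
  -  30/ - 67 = 30/67=0.45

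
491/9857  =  491/9857 = 0.05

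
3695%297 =131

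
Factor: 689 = 13^1 * 53^1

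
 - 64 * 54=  - 3456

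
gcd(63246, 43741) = 83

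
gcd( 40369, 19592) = 79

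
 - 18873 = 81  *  ( - 233 ) 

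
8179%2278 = 1345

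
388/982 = 194/491 = 0.40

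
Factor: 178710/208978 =555/649 = 3^1* 5^1*11^( - 1 )*37^1*59^ ( - 1 )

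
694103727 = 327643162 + 366460565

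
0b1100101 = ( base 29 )3e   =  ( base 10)101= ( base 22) 4D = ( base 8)145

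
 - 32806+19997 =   -  12809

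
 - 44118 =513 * (  -  86) 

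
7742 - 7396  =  346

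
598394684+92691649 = 691086333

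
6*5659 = 33954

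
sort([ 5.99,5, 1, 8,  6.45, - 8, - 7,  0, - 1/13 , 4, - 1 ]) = [  -  8, - 7, - 1,-1/13, 0, 1 , 4,5,5.99,6.45, 8] 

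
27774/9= 3086 =3086.00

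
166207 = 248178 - 81971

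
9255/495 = 18 + 23/33 = 18.70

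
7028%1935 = 1223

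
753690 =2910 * 259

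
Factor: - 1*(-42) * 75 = 3150 = 2^1*3^2 * 5^2*7^1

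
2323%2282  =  41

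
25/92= 25/92 =0.27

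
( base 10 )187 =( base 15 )C7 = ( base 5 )1222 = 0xbb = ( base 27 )6P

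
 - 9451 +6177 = -3274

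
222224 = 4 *55556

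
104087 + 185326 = 289413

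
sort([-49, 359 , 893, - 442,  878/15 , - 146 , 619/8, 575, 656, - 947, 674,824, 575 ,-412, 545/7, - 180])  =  [-947,-442 ,-412,  -  180, -146,- 49,  878/15, 619/8,  545/7,359,575,575,  656,674,824 , 893 ]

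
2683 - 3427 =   -  744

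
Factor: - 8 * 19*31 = - 4712=- 2^3*19^1* 31^1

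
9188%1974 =1292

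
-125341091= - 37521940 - 87819151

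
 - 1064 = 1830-2894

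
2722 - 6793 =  - 4071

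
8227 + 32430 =40657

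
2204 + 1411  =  3615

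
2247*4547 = 10217109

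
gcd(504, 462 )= 42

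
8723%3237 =2249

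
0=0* 37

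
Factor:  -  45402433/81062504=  - 2^( - 3)* 3389^1 * 13397^1 * 10132813^( - 1)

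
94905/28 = 3389 + 13/28 = 3389.46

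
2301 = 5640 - 3339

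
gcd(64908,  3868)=4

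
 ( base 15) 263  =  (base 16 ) 21F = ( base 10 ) 543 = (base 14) 2AB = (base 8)1037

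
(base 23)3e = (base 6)215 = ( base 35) 2d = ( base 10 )83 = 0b1010011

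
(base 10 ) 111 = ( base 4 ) 1233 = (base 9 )133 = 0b1101111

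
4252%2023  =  206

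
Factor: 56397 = 3^1*11^1 * 1709^1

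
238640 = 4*59660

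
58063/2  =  29031+1/2 =29031.50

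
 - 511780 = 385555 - 897335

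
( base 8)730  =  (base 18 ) 184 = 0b111011000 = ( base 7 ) 1243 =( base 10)472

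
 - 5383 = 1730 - 7113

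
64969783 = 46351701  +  18618082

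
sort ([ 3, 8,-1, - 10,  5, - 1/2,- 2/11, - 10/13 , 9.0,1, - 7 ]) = [ -10, -7, - 1 , - 10/13, - 1/2,-2/11,  1, 3,5, 8, 9.0 ] 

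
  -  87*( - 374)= 32538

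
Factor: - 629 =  - 17^1*37^1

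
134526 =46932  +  87594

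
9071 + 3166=12237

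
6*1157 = 6942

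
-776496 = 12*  ( - 64708) 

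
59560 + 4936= 64496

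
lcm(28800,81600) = 489600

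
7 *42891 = 300237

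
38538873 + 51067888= 89606761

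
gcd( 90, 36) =18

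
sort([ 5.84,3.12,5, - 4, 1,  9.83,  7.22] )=[ - 4, 1, 3.12,5 , 5.84,  7.22,  9.83]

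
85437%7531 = 2596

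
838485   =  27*31055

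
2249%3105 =2249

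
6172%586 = 312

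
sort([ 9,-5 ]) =[-5, 9 ]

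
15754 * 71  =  1118534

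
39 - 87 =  - 48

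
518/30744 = 37/2196 = 0.02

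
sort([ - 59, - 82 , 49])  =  [ - 82, -59, 49 ]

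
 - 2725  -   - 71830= 69105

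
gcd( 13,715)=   13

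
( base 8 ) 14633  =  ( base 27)8QL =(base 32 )6CR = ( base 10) 6555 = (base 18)1243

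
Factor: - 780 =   -  2^2*3^1*5^1* 13^1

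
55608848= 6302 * 8824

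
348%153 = 42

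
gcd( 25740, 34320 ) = 8580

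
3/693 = 1/231 =0.00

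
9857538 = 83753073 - 73895535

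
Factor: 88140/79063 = 2^2*3^1*5^1 * 13^1 * 113^1*79063^( - 1 ) 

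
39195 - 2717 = 36478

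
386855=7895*49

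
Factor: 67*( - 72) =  - 4824 = - 2^3*3^2*67^1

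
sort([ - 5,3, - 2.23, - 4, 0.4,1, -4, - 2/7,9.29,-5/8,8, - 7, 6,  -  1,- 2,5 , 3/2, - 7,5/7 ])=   [ - 7, - 7, - 5 , - 4,  -  4, - 2.23,-2,-1, - 5/8,-2/7,0.4,5/7,1,3/2, 3, 5,6,8,9.29] 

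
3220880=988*3260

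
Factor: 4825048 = 2^3* 603131^1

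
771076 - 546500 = 224576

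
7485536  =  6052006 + 1433530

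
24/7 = 3+3/7 = 3.43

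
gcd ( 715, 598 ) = 13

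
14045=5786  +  8259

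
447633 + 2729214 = 3176847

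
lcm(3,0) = 0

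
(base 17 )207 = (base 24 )109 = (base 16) 249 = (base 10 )585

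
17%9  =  8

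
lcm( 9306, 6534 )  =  307098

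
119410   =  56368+63042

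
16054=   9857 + 6197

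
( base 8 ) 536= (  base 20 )HA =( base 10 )350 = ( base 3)110222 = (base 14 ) 1b0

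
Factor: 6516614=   2^1*13^1*263^1*953^1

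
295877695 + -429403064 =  - 133525369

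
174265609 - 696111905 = -521846296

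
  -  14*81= - 1134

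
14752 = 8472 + 6280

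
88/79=88/79 = 1.11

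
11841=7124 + 4717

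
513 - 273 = 240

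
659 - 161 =498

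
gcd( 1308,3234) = 6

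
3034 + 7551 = 10585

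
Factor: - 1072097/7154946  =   - 2^( -1)*3^( - 3)*13^1*82469^1*132499^( - 1 ) 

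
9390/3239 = 2+2912/3239 = 2.90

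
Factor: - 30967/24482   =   - 2^( - 1) * 173^1*179^1*12241^( - 1)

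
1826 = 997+829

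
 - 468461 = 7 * ( - 66923)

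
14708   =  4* 3677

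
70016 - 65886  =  4130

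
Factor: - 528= - 2^4 * 3^1*11^1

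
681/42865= 681/42865 = 0.02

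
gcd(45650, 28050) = 550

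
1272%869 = 403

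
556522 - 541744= 14778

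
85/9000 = 17/1800 = 0.01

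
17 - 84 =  - 67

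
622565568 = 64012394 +558553174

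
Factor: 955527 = 3^1*431^1*739^1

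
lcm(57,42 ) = 798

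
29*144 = 4176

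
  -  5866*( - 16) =93856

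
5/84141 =5/84141 = 0.00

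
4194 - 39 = 4155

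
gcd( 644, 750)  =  2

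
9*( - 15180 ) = -136620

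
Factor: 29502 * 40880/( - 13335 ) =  - 11486112/127= -2^5*3^1*11^1*73^1* 127^( - 1 ) *149^1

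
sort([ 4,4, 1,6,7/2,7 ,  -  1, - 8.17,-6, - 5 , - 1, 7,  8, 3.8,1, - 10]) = [- 10,- 8.17, - 6, - 5, - 1,-1,1,1,7/2, 3.8,4 , 4, 6,7,7, 8 ] 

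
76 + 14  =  90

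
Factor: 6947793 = 3^2*743^1 * 1039^1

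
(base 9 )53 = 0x30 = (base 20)28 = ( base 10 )48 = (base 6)120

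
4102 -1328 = 2774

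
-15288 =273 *(-56 ) 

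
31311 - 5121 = 26190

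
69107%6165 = 1292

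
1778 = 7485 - 5707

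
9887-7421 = 2466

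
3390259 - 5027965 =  - 1637706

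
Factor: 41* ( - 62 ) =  - 2542  =  -2^1 * 31^1*41^1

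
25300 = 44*575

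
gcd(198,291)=3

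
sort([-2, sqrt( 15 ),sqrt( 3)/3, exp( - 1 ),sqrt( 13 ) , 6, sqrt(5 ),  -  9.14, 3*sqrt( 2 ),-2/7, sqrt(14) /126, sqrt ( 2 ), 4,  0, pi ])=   [-9.14, - 2,-2/7,  0, sqrt (14 )/126, exp( - 1 ), sqrt( 3 ) /3, sqrt(2) , sqrt(5 ),pi, sqrt( 13 ), sqrt( 15 ), 4,3*sqrt ( 2), 6] 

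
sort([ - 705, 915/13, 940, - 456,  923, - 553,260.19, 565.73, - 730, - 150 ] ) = [-730, - 705, - 553,-456, - 150,915/13, 260.19, 565.73,923, 940]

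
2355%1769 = 586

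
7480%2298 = 586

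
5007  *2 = 10014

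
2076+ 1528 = 3604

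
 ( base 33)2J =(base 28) 31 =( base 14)61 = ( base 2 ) 1010101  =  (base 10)85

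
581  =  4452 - 3871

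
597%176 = 69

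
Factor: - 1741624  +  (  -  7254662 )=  - 8996286 = -2^1*3^1*13^1*115337^1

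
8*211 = 1688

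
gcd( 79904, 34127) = 1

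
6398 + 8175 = 14573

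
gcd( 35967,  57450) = 3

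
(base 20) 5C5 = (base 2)100011000101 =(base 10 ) 2245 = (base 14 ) b65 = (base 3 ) 10002011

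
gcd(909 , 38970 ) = 9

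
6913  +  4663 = 11576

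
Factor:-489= -3^1*163^1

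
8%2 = 0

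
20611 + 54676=75287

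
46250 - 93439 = - 47189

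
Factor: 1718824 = 2^3*214853^1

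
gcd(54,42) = 6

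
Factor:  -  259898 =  - 2^1* 29^1*4481^1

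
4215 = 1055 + 3160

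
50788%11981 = 2864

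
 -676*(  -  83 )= 56108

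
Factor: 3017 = 7^1*431^1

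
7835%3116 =1603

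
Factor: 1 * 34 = 34= 2^1*17^1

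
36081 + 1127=37208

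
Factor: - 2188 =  - 2^2*547^1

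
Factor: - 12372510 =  - 2^1*3^1*5^1*317^1*1301^1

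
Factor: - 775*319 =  - 5^2*11^1*29^1*31^1 = - 247225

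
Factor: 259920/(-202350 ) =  - 2^3*3^1*5^ (-1)*19^1 *71^(  -  1 ) = -456/355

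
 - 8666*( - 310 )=2686460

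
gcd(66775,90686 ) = 1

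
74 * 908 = 67192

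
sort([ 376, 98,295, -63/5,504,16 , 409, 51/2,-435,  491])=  [-435, - 63/5,16,51/2, 98, 295,376,409,491,504 ] 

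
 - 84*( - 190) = 15960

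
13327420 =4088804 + 9238616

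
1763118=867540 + 895578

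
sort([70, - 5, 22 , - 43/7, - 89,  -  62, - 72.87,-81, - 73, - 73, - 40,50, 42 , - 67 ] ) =[ - 89, - 81, - 73, - 73, - 72.87, - 67 ,-62, - 40, - 43/7, - 5, 22, 42, 50,  70] 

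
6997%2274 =175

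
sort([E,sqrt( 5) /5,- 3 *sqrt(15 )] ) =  [ - 3 *sqrt( 15), sqrt( 5)/5 , E] 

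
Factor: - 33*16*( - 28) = 14784 = 2^6*3^1*7^1*11^1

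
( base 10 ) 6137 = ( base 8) 13771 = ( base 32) 5vp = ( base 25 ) 9kc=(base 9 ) 8368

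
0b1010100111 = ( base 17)25G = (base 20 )1dj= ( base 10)679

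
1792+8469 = 10261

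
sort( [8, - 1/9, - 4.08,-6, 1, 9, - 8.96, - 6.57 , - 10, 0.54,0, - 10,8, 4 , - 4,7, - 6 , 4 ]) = [ - 10, - 10, - 8.96,-6.57, - 6, - 6, - 4.08, - 4, - 1/9,0, 0.54,1,4, 4,  7, 8, 8, 9 ] 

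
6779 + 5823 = 12602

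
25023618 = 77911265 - 52887647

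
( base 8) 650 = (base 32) d8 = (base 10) 424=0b110101000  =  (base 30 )E4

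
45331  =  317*143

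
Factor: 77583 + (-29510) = 48073^1 = 48073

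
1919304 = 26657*72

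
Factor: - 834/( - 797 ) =2^1  *3^1*139^1 * 797^(-1 ) 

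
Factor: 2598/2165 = 2^1*3^1*5^( - 1 )  =  6/5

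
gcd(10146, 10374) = 114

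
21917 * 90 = 1972530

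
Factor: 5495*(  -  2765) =-5^2 * 7^2 * 79^1 *157^1 = - 15193675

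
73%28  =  17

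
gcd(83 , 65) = 1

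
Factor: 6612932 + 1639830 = 2^1*7^1*29^1*20327^1 = 8252762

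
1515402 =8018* 189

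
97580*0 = 0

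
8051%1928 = 339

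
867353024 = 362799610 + 504553414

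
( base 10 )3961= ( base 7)14356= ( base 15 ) 1291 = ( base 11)2a81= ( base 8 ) 7571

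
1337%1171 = 166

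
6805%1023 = 667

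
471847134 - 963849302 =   -  492002168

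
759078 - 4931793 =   -  4172715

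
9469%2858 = 895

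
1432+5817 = 7249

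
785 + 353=1138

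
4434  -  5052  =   - 618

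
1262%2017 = 1262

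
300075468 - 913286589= - 613211121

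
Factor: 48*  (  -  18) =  - 864 = - 2^5*3^3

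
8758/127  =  68 + 122/127 =68.96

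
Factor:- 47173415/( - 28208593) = 5^1*7^( - 1 ) *17^( - 1)*101^(-1 )*613^1*2347^( -1 )*15391^1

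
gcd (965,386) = 193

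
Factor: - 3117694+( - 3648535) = -71^1*157^1 * 607^1 = -6766229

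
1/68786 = 1/68786 = 0.00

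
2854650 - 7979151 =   -  5124501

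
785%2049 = 785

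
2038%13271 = 2038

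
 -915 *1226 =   -  1121790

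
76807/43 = 76807/43=1786.21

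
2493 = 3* 831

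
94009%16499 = 11514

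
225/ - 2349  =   - 25/261 = - 0.10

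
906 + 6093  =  6999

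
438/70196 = 219/35098 = 0.01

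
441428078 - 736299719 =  - 294871641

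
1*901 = 901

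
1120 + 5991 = 7111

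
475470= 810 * 587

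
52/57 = 52/57 = 0.91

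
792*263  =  208296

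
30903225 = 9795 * 3155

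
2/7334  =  1/3667= 0.00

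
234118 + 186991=421109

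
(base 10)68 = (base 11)62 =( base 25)2i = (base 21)35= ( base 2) 1000100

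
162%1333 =162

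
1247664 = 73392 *17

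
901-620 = 281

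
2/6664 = 1/3332 = 0.00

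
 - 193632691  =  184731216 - 378363907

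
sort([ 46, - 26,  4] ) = [ - 26, 4, 46]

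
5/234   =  5/234 = 0.02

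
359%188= 171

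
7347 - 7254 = 93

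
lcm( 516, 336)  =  14448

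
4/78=2/39 = 0.05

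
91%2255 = 91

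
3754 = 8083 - 4329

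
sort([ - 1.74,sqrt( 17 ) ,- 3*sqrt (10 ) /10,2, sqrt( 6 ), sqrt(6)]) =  [ - 1.74 ,-3 * sqrt(10 ) /10,2,sqrt( 6), sqrt (6), sqrt ( 17)]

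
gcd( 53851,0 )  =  53851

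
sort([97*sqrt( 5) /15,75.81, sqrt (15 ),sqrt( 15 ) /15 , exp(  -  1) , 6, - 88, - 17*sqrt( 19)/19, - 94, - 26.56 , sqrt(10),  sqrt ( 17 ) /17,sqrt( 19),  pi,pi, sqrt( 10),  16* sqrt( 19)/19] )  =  [ - 94, - 88, - 26.56, - 17*sqrt( 19)/19,sqrt( 17)/17,sqrt( 15 )/15,exp( - 1),pi, pi, sqrt( 10 ), sqrt( 10 ), 16*sqrt (19) /19, sqrt (15 ),sqrt( 19 ), 6,97 * sqrt( 5 )/15,  75.81 ] 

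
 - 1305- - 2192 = 887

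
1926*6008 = 11571408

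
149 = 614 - 465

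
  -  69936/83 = -69936/83 = - 842.60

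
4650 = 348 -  - 4302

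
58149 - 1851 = 56298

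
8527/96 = 88 +79/96 = 88.82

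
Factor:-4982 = - 2^1*47^1*53^1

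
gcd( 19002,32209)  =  1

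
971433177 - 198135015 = 773298162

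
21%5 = 1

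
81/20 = 81/20 = 4.05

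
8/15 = 8/15 = 0.53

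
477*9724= 4638348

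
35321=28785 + 6536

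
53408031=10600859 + 42807172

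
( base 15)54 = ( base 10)79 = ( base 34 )2b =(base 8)117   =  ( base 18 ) 47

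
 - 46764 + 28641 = - 18123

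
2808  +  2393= 5201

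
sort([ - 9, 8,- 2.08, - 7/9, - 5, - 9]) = [ - 9, - 9, - 5, - 2.08, - 7/9, 8]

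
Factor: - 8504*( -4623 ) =39313992 = 2^3  *3^1*23^1*67^1*1063^1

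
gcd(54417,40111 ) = 1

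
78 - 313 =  - 235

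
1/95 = 1/95=0.01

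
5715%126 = 45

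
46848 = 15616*3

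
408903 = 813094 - 404191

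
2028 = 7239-5211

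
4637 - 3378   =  1259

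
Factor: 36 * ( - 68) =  - 2^4 *3^2*17^1 = - 2448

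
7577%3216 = 1145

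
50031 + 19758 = 69789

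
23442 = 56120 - 32678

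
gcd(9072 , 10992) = 48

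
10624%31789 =10624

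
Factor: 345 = 3^1*5^1*23^1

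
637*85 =54145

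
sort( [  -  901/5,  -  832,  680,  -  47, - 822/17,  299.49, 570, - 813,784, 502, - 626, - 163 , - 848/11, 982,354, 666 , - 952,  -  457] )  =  [-952,-832, - 813 ,-626  , - 457, - 901/5, - 163,-848/11, - 822/17, - 47,299.49, 354,502,570,666,680,784, 982]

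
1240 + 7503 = 8743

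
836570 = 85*9842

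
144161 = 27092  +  117069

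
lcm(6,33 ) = 66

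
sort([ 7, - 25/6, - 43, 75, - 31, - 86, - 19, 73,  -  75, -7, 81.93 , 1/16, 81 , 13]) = [ - 86 , - 75 , - 43, - 31 ,- 19,  -  7,- 25/6,  1/16,7, 13, 73, 75,81,81.93]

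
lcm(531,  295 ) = 2655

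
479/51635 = 479/51635= 0.01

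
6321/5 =1264+1/5 = 1264.20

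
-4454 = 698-5152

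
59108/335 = 176+148/335  =  176.44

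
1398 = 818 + 580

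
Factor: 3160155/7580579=3^1* 5^1 * 457^1*461^1* 7580579^ ( - 1)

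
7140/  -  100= - 357/5 = - 71.40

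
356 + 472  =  828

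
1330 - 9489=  - 8159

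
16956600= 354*47900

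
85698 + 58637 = 144335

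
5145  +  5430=10575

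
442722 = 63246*7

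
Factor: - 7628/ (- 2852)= 1907/713= 23^(  -  1 ) * 31^( -1 )* 1907^1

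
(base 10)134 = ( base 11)112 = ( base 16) 86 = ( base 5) 1014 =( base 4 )2012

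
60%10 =0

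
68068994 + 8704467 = 76773461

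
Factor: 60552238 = 2^1*23^1*31^1*42463^1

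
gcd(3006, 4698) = 18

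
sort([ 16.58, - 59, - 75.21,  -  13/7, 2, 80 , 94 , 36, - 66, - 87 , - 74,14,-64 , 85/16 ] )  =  [ - 87 ,-75.21 ,-74, - 66, - 64 ,-59, - 13/7,  2, 85/16,14 , 16.58,36,80, 94 ] 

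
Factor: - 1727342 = - 2^1*863671^1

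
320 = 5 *64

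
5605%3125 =2480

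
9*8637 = 77733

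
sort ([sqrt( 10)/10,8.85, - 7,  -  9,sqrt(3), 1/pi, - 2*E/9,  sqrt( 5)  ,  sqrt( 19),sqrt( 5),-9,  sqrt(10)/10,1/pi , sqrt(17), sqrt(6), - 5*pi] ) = [-5*pi, - 9, - 9, - 7,  -  2 * E/9, sqrt(10) /10,sqrt( 10 )/10, 1/pi,1/pi, sqrt(3),sqrt( 5),sqrt( 5 ), sqrt(6), sqrt ( 17), sqrt(19)  ,  8.85]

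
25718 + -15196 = 10522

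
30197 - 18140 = 12057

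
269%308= 269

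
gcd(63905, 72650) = 5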